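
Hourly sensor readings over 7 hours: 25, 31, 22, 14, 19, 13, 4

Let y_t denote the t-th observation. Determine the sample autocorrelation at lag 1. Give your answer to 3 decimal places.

Mean ȳ = (25 + 31 + 22 + 14 + 19 + 13 + 4)/7 = 18.2857
Deviations from mean: 6.7143, 12.7143, 3.7143, -4.2857, 0.7143, -5.2857, -14.2857
Σ(y_t−ȳ)(y_{t+1}−ȳ) = (85.3673) + (47.2245) + (-15.9184) + (-3.0612) + (-3.7755) + (75.5102) = 185.3469
Denominator Σ(y_t−ȳ)² = 471.4286
r_1 = 185.3469 / 471.4286 = 0.393

0.393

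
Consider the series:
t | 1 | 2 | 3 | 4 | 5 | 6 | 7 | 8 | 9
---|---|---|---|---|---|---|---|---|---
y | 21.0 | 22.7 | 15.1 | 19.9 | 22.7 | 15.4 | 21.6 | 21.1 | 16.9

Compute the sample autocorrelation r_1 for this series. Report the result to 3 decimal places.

Mean ȳ = (21.0 + 22.7 + 15.1 + 19.9 + 22.7 + 15.4 + 21.6 + 21.1 + 16.9)/9 = 19.6000
Numerator Σ_{t=1}^{8}(y_t−ȳ)(y_{t+1}−ȳ) = -32.5000
Denominator Σ(y_t−ȳ)² = 72.7000
r_1 = -32.5000 / 72.7000 = -0.447

-0.447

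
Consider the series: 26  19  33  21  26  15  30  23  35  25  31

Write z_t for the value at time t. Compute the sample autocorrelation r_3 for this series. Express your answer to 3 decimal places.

Mean z̄ = (26 + 19 + 33 + 21 + 26 + 15 + 30 + 23 + 35 + 25 + 31)/11 = 25.8182
Numerator Σ_{t=1}^{8}(z_t−z̄)(z_{t+3}−z̄) = -217.8264
Denominator Σ(z_t−z̄)² = 375.6364
r_3 = -217.8264 / 375.6364 = -0.580

-0.580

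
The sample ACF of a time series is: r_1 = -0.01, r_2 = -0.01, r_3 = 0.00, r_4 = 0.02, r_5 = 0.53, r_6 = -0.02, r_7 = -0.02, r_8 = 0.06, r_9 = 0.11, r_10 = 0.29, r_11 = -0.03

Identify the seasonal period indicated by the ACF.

5

The largest autocorrelation is r_5 = 0.53, with a weaker echo at lag 10 (0.29); the remaining lags stay at or below 0.11.
The dominant spike at lag 5 indicates a seasonal period of 5.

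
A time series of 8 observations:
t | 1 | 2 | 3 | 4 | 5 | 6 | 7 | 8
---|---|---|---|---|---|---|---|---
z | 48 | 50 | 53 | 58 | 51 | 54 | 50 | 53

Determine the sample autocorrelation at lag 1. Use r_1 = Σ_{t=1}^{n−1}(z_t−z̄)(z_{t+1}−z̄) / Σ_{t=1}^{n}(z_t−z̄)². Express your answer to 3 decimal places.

Mean z̄ = (48 + 50 + 53 + 58 + 51 + 54 + 50 + 53)/8 = 52.1250
Deviations from mean: -4.1250, -2.1250, 0.8750, 5.8750, -1.1250, 1.8750, -2.1250, 0.8750
Numerator Σ_{t=1}^{7}(z_t−z̄)(z_{t+1}−z̄) = -2.5156
Denominator Σ(z_t−z̄)² = 66.8750
r_1 = -2.5156 / 66.8750 = -0.038

-0.038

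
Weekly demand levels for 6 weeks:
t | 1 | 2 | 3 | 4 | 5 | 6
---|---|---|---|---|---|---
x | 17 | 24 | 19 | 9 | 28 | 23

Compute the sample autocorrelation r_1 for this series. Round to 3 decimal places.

-0.314

Mean x̄ = (17 + 24 + 19 + 9 + 28 + 23)/6 = 20.0000
Deviations from mean: -3.0000, 4.0000, -1.0000, -11.0000, 8.0000, 3.0000
Σ(x_t−x̄)(x_{t+1}−x̄) = (-12.0000) + (-4.0000) + (11.0000) + (-88.0000) + (24.0000) = -69.0000
Denominator Σ(x_t−x̄)² = 220.0000
r_1 = -69.0000 / 220.0000 = -0.314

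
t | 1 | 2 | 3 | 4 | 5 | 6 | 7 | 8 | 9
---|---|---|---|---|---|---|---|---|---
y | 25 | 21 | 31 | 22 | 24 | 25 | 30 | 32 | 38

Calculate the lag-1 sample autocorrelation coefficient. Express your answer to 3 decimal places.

Mean ȳ = (25 + 21 + 31 + 22 + 24 + 25 + 30 + 32 + 38)/9 = 27.5556
Numerator Σ_{t=1}^{8}(y_t−ȳ)(y_{t+1}−ȳ) = 54.9136
Denominator Σ(y_t−ȳ)² = 246.2222
r_1 = 54.9136 / 246.2222 = 0.223

0.223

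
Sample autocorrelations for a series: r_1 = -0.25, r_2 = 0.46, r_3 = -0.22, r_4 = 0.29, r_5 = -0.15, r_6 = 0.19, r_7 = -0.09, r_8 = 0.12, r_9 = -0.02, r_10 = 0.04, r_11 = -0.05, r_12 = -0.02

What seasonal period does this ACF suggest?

2

The largest autocorrelation is r_2 = 0.46, with weaker echoes at lags 4 (0.29) and 6 (0.19); the remaining lags stay at or below 0.12.
The dominant spike at lag 2 indicates a seasonal period of 2.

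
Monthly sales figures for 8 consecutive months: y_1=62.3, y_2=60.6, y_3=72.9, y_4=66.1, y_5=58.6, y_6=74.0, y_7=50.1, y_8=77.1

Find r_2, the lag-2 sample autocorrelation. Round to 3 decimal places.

Mean ȳ = (62.3 + 60.6 + 72.9 + 66.1 + 58.6 + 74.0 + 50.1 + 77.1)/8 = 65.2125
Deviations from mean: -2.9125, -4.6125, 7.6875, 0.8875, -6.6125, 8.7875, -15.1125, 11.8875
Numerator Σ_{t=1}^{6}(y_t−ȳ)(y_{t+2}−ȳ) = 134.8747
Denominator Σ(y_t−ȳ)² = 580.2888
r_2 = 134.8747 / 580.2888 = 0.232

0.232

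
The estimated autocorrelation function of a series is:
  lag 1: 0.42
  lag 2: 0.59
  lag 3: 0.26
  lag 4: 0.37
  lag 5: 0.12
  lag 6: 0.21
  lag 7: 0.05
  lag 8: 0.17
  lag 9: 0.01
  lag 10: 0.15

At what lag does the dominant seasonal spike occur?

The largest autocorrelation is r_2 = 0.59; the remaining lags stay at or below 0.42.
The dominant spike at lag 2 indicates a seasonal period of 2.

2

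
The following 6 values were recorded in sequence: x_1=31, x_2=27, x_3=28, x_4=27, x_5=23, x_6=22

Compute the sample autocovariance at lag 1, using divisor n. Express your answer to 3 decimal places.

2.926

Mean x̄ = (31 + 27 + 28 + 27 + 23 + 22)/6 = 26.3333
Σ_{t=1}^{5}(x_t−x̄)(x_{t+1}−x̄) = 17.5556
γ_1 = 17.5556 / 6 = 2.926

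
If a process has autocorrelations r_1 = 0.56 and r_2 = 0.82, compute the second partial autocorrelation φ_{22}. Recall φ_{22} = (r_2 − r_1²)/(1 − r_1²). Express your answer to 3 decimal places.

φ_{22} = (r_2 − r_1²) / (1 − r_1²)
r_1² = (0.56)² = 0.3136
Numerator = 0.82 − 0.3136 = 0.5064; denominator = 1 − 0.3136 = 0.6864
φ_{22} = 0.5064 / 0.6864 = 0.738

0.738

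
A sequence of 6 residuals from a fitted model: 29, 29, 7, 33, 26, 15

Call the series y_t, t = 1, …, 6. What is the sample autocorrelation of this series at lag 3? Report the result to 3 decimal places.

0.411

Mean ȳ = (29 + 29 + 7 + 33 + 26 + 15)/6 = 23.1667
Deviations from mean: 5.8333, 5.8333, -16.1667, 9.8333, 2.8333, -8.1667
Σ(y_t−ȳ)(y_{t+3}−ȳ) = (57.3611) + (16.5278) + (132.0278) = 205.9167
Denominator Σ(y_t−ȳ)² = 500.8333
r_3 = 205.9167 / 500.8333 = 0.411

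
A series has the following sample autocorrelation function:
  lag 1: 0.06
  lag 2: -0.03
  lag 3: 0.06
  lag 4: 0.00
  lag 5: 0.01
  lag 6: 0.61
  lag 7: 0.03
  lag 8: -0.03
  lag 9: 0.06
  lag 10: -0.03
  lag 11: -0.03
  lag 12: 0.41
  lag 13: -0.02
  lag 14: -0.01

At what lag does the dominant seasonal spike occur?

The largest autocorrelation is r_6 = 0.61, with a weaker echo at lag 12 (0.41); the remaining lags stay at or below 0.06.
The dominant spike at lag 6 indicates a seasonal period of 6.

6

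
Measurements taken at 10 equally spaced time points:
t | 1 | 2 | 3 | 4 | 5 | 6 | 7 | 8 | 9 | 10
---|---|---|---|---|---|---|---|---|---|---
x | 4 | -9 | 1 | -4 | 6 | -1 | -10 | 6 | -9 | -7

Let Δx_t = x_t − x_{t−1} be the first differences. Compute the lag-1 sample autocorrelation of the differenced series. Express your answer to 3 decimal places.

-0.655

First differences Δx: -13, 10, -5, 10, -7, -9, 16, -15, 2
Mean of differences = -1.2222
Numerator Σ(Δx_t−Δx̄)(Δx_{t+1}−Δx̄) = -652.4938
Denominator Σ(Δx_t−Δx̄)² = 995.5556
r_1(Δx) = -652.4938 / 995.5556 = -0.655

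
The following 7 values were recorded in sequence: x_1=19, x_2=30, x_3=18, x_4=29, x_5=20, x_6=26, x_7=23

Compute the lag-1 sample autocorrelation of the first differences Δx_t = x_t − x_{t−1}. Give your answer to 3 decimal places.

First differences Δx: 11, -12, 11, -9, 6, -3
Mean of differences = 0.6667
Numerator Σ(Δx_t−Δx̄)(Δx_{t+1}−Δx̄) = -432.7778
Denominator Σ(Δx_t−Δx̄)² = 509.3333
r_1(Δx) = -432.7778 / 509.3333 = -0.850

-0.850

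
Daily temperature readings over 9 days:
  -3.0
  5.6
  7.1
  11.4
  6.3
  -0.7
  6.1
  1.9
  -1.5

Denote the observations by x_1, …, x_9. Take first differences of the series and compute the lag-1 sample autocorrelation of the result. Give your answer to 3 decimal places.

-0.115

First differences Δx: 8.6, 1.5, 4.3, -5.1, -7.0, 6.8, -4.2, -3.4
Mean of differences = 0.1875
Numerator Σ(Δx_t−Δx̄)(Δx_{t+1}−Δx̄) = -28.1014
Denominator Σ(Δx_t−Δx̄)² = 244.8688
r_1(Δx) = -28.1014 / 244.8688 = -0.115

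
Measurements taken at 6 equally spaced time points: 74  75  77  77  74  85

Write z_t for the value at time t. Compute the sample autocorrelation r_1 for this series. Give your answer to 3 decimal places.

Mean z̄ = (74 + 75 + 77 + 77 + 74 + 85)/6 = 77.0000
Deviations from mean: -3.0000, -2.0000, 0.0000, 0.0000, -3.0000, 8.0000
Numerator Σ_{t=1}^{5}(z_t−z̄)(z_{t+1}−z̄) = -18.0000
Denominator Σ(z_t−z̄)² = 86.0000
r_1 = -18.0000 / 86.0000 = -0.209

-0.209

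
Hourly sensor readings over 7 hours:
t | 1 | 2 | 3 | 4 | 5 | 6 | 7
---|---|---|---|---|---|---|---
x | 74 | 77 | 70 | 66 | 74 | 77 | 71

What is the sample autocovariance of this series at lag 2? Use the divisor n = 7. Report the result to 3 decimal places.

Mean x̄ = (74 + 77 + 70 + 66 + 74 + 77 + 71)/7 = 72.7143
Σ_{t=1}^{5}(x_t−x̄)(x_{t+2}−x̄) = -66.7347
γ_2 = -66.7347 / 7 = -9.534

-9.534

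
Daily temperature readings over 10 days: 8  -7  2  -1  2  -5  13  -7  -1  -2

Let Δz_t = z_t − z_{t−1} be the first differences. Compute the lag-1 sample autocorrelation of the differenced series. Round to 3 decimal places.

-0.711

First differences Δz: -15, 9, -3, 3, -7, 18, -20, 6, -1
Mean of differences = -1.1111
Numerator Σ(Δz_t−Δz̄)(Δz_{t+1}−Δz̄) = -798.5679
Denominator Σ(Δz_t−Δz̄)² = 1122.8889
r_1(Δz) = -798.5679 / 1122.8889 = -0.711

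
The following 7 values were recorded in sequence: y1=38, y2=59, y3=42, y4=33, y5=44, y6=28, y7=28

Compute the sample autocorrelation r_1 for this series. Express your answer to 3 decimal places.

Mean ȳ = (38 + 59 + 42 + 33 + 44 + 28 + 28)/7 = 38.8571
Deviations from mean: -0.8571, 20.1429, 3.1429, -5.8571, 5.1429, -10.8571, -10.8571
Numerator Σ_{t=1}^{6}(y_t−ȳ)(y_{t+1}−ȳ) = 59.5510
Denominator Σ(y_t−ȳ)² = 712.8571
r_1 = 59.5510 / 712.8571 = 0.084

0.084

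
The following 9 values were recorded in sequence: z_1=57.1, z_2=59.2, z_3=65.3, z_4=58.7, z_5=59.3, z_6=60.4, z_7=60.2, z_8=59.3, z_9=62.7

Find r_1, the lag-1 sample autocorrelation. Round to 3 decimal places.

Mean z̄ = (57.1 + 59.2 + 65.3 + 58.7 + 59.3 + 60.4 + 60.2 + 59.3 + 62.7)/9 = 60.2444
Numerator Σ_{t=1}^{8}(z_t−z̄)(z_{t+1}−z̄) = -10.7764
Denominator Σ(z_t−z̄)² = 46.7622
r_1 = -10.7764 / 46.7622 = -0.230

-0.230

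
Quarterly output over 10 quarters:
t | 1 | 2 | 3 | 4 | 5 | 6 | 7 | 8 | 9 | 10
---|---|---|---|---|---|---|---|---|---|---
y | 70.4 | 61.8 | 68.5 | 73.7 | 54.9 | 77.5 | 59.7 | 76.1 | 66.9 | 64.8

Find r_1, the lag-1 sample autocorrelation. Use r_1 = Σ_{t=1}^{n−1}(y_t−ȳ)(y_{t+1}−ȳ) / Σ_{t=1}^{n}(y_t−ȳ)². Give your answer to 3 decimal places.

Mean ȳ = (70.4 + 61.8 + 68.5 + 73.7 + 54.9 + 77.5 + 59.7 + 76.1 + 66.9 + 64.8)/10 = 67.4300
Numerator Σ_{t=1}^{9}(y_t−ȳ)(y_{t+1}−ȳ) = -368.8379
Denominator Σ(y_t−ȳ)² = 481.5010
r_1 = -368.8379 / 481.5010 = -0.766

-0.766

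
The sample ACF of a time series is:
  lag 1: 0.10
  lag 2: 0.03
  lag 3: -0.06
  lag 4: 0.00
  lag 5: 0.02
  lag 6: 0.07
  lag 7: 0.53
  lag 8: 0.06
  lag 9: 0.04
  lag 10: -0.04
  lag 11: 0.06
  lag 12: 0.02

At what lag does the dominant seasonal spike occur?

7

The largest autocorrelation is r_7 = 0.53; the remaining lags stay at or below 0.10.
The dominant spike at lag 7 indicates a seasonal period of 7.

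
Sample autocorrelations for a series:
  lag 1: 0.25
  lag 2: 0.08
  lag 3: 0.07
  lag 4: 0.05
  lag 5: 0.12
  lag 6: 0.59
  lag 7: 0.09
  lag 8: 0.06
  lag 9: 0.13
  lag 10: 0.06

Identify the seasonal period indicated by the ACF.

The largest autocorrelation is r_6 = 0.59; the remaining lags stay at or below 0.25. The elevated value at lag 1 (0.25), dropping to 0.08 at lag 2, reflects decaying short-term dependence rather than seasonality.
The dominant spike at lag 6 indicates a seasonal period of 6.

6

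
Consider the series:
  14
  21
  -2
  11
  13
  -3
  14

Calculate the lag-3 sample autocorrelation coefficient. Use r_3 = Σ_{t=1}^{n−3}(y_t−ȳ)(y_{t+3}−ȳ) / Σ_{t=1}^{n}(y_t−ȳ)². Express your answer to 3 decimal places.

Mean ȳ = (14 + 21 − 2 + 11 + 13 − 3 + 14)/7 = 9.7143
Deviations from mean: 4.2857, 11.2857, -11.7143, 1.2857, 3.2857, -12.7143, 4.2857
Numerator Σ_{t=1}^{4}(y_t−ȳ)(y_{t+3}−ȳ) = 197.0408
Denominator Σ(y_t−ȳ)² = 475.4286
r_3 = 197.0408 / 475.4286 = 0.414

0.414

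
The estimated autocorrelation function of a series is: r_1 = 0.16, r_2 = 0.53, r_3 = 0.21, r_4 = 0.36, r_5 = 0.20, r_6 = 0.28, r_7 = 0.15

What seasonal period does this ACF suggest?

2

The largest autocorrelation is r_2 = 0.53, with weaker echoes at lags 4 (0.36) and 6 (0.28); the remaining lags stay at or below 0.21.
The dominant spike at lag 2 indicates a seasonal period of 2.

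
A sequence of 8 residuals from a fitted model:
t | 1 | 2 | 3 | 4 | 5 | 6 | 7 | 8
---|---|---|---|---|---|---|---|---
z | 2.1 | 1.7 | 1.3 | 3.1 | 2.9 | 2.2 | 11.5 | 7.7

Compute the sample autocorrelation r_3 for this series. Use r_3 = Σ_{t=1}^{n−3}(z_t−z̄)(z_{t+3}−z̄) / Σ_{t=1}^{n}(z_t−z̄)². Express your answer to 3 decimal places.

Mean z̄ = (2.1 + 1.7 + 1.3 + 3.1 + 2.9 + 2.2 + 11.5 + 7.7)/8 = 4.0625
Σ(z_t−z̄)(z_{t+3}−z̄) = (1.8889) + (2.7464) + (5.1452) + (-7.1586) + (-4.2286) = -1.6067
Denominator Σ(z_t−z̄)² = 91.3588
r_3 = -1.6067 / 91.3588 = -0.018

-0.018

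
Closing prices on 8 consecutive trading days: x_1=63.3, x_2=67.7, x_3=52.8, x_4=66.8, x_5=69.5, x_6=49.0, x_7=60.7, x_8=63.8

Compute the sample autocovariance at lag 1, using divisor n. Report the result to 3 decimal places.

Mean x̄ = (63.3 + 67.7 + 52.8 + 66.8 + 69.5 + 49.0 + 60.7 + 63.8)/8 = 61.7000
Σ_{t=1}^{7}(x_t−x̄)(x_{t+1}−x̄) = -137.8700
γ_1 = -137.8700 / 8 = -17.234

-17.234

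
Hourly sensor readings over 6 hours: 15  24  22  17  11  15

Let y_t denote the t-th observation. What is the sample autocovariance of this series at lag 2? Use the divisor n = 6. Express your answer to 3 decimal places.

-6.981

Mean ȳ = (15 + 24 + 22 + 17 + 11 + 15)/6 = 17.3333
Σ_{t=1}^{4}(y_t−ȳ)(y_{t+2}−ȳ) = -41.8889
γ_2 = -41.8889 / 6 = -6.981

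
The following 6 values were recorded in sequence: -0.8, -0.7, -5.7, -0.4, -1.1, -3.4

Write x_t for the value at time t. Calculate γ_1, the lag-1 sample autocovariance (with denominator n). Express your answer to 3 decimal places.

-1.498

Mean x̄ = (-0.8 − 0.7 − 5.7 − 0.4 − 1.1 − 3.4)/6 = -2.0167
Deviations: 1.2167, 1.3167, -3.6833, 1.6167, 0.9167, -1.3833
Σ_{t=1}^{5}(x_t−x̄)(x_{t+1}−x̄) = -8.9886
γ_1 = -8.9886 / 6 = -1.498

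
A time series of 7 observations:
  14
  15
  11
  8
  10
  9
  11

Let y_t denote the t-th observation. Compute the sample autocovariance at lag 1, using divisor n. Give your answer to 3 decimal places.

2.466

Mean ȳ = (14 + 15 + 11 + 8 + 10 + 9 + 11)/7 = 11.1429
Σ_{t=1}^{6}(y_t−ȳ)(y_{t+1}−ȳ) = 17.2653
γ_1 = 17.2653 / 7 = 2.466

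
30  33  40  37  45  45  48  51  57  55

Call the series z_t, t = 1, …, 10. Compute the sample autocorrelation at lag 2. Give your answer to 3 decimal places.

0.354

Mean z̄ = (30 + 33 + 40 + 37 + 45 + 45 + 48 + 51 + 57 + 55)/10 = 44.1000
Numerator Σ_{t=1}^{8}(z_t−z̄)(z_{t+2}−z̄) = 261.7800
Denominator Σ(z_t−z̄)² = 738.9000
r_2 = 261.7800 / 738.9000 = 0.354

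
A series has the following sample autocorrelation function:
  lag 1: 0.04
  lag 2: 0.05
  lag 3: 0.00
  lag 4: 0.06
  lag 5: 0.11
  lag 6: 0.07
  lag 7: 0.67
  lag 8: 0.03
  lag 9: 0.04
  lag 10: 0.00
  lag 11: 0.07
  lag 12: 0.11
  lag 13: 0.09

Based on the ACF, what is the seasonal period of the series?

7

The largest autocorrelation is r_7 = 0.67; the remaining lags stay at or below 0.11.
The dominant spike at lag 7 indicates a seasonal period of 7.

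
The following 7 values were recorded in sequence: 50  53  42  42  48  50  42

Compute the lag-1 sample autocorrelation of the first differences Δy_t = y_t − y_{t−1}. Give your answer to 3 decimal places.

First differences Δy: 3, -11, 0, 6, 2, -8
Mean of differences = -1.3333
Numerator Σ(Δy_t−Δȳ)(Δy_{t+1}−Δȳ) = -42.7778
Denominator Σ(Δy_t−Δȳ)² = 223.3333
r_1(Δy) = -42.7778 / 223.3333 = -0.192

-0.192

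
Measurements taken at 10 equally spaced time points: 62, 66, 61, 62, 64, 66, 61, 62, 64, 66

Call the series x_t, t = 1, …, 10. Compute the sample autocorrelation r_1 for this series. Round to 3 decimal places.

Mean x̄ = (62 + 66 + 61 + 62 + 64 + 66 + 61 + 62 + 64 + 66)/10 = 63.4000
Numerator Σ_{t=1}^{9}(x_t−x̄)(x_{t+1}−x̄) = -7.9600
Denominator Σ(x_t−x̄)² = 38.4000
r_1 = -7.9600 / 38.4000 = -0.207

-0.207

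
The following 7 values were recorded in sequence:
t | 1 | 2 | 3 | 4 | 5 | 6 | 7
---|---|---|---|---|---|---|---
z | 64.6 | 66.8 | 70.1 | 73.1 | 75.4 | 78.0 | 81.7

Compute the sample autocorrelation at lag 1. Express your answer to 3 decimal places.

Mean z̄ = (64.6 + 66.8 + 70.1 + 73.1 + 75.4 + 78.0 + 81.7)/7 = 72.8143
Deviations from mean: -8.2143, -6.0143, -2.7143, 0.2857, 2.5857, 5.1857, 8.8857
Numerator Σ_{t=1}^{6}(z_t−z̄)(z_{t+1}−z̄) = 125.1784
Denominator Σ(z_t−z̄)² = 223.6286
r_1 = 125.1784 / 223.6286 = 0.560

0.560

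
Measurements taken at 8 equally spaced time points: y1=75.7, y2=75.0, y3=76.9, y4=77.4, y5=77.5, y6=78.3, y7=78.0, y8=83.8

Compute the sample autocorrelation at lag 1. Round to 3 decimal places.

0.204

Mean ȳ = (75.7 + 75.0 + 76.9 + 77.4 + 77.5 + 78.3 + 78.0 + 83.8)/8 = 77.8250
Σ(y_t−ȳ)(y_{t+1}−ȳ) = (6.0031) + (2.6131) + (0.3931) + (0.1381) + (-0.1544) + (0.0831) + (1.0456) = 10.1219
Denominator Σ(y_t−ȳ)² = 49.5950
r_1 = 10.1219 / 49.5950 = 0.204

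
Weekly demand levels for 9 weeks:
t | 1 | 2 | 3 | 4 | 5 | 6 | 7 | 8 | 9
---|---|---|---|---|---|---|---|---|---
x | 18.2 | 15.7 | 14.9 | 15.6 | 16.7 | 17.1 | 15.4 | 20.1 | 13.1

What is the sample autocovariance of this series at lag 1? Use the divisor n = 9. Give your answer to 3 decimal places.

Mean x̄ = (18.2 + 15.7 + 14.9 + 15.6 + 16.7 + 17.1 + 15.4 + 20.1 + 13.1)/9 = 16.3111
Σ_{t=1}^{8}(x_t−x̄)(x_{t+1}−x̄) = -15.5957
γ_1 = -15.5957 / 9 = -1.733

-1.733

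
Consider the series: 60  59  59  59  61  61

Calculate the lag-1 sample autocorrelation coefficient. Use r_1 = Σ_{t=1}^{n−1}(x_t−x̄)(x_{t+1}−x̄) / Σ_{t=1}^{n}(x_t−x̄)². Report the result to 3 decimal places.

0.339

Mean x̄ = (60 + 59 + 59 + 59 + 61 + 61)/6 = 59.8333
Numerator Σ_{t=1}^{5}(x_t−x̄)(x_{t+1}−x̄) = 1.6389
Denominator Σ(x_t−x̄)² = 4.8333
r_1 = 1.6389 / 4.8333 = 0.339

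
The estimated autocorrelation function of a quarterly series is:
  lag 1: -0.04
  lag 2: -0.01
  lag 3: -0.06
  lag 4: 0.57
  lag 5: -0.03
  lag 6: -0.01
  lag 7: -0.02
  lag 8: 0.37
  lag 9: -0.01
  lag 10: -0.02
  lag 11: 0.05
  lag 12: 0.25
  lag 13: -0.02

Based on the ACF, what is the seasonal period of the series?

The largest autocorrelation is r_4 = 0.57, with weaker echoes at lags 8 (0.37) and 12 (0.25); the remaining lags stay at or below 0.05.
The dominant spike at lag 4 indicates a seasonal period of 4.

4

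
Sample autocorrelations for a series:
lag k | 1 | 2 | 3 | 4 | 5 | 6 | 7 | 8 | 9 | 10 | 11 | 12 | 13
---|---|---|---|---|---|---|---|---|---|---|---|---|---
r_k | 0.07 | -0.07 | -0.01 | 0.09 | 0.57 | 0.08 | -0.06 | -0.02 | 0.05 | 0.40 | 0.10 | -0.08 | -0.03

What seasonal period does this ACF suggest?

5

The largest autocorrelation is r_5 = 0.57, with a weaker echo at lag 10 (0.40); the remaining lags stay at or below 0.10.
The dominant spike at lag 5 indicates a seasonal period of 5.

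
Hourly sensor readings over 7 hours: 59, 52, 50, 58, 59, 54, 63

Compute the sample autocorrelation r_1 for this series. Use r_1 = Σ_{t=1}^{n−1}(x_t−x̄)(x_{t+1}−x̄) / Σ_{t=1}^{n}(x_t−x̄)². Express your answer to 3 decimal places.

Mean x̄ = (59 + 52 + 50 + 58 + 59 + 54 + 63)/7 = 56.4286
Numerator Σ_{t=1}^{6}(x_t−x̄)(x_{t+1}−x̄) = -11.1837
Denominator Σ(x_t−x̄)² = 125.7143
r_1 = -11.1837 / 125.7143 = -0.089

-0.089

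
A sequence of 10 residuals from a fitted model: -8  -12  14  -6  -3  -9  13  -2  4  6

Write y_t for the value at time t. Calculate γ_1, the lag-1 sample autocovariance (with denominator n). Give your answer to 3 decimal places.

-23.839

Mean ȳ = (-8 − 12 + 14 − 6 − 3 − 9 + 13 − 2 + 4 + 6)/10 = -0.3000
Σ_{t=1}^{9}(y_t−ȳ)(y_{t+1}−ȳ) = -238.3900
γ_1 = -238.3900 / 10 = -23.839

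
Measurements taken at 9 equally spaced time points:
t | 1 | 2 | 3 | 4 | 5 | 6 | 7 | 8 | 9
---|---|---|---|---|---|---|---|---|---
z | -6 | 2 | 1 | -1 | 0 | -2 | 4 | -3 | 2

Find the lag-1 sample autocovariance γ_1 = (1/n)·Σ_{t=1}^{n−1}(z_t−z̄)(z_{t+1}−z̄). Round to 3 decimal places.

Mean z̄ = (-6 + 2 + 1 − 1 + 0 − 2 + 4 − 3 + 2)/9 = -0.3333
Σ_{t=1}^{8}(z_t−z̄)(z_{t+1}−z̄) = -36.7778
γ_1 = -36.7778 / 9 = -4.086

-4.086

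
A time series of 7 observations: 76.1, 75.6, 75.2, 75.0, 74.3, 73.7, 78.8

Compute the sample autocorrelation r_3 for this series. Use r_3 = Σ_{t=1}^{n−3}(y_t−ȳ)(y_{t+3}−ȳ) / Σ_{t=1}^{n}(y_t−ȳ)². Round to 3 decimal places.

Mean ȳ = (76.1 + 75.6 + 75.2 + 75.0 + 74.3 + 73.7 + 78.8)/7 = 75.5286
Deviations from mean: 0.5714, 0.0714, -0.3286, -0.5286, -1.2286, -1.8286, 3.2714
Σ(y_t−ȳ)(y_{t+3}−ȳ) = (-0.3020) + (-0.0878) + (0.6008) + (-1.7292) = -1.5182
Denominator Σ(y_t−ȳ)² = 16.2743
r_3 = -1.5182 / 16.2743 = -0.093

-0.093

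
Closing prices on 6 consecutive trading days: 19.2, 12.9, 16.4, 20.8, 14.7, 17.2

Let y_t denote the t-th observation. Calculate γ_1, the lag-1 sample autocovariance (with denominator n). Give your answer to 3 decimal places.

Mean ȳ = (19.2 + 12.9 + 16.4 + 20.8 + 14.7 + 17.2)/6 = 16.8667
Deviations: 2.3333, -3.9667, -0.4667, 3.9333, -2.1667, 0.3333
Σ_{t=1}^{5}(y_t−ȳ)(y_{t+1}−ȳ) = -18.4844
γ_1 = -18.4844 / 6 = -3.081

-3.081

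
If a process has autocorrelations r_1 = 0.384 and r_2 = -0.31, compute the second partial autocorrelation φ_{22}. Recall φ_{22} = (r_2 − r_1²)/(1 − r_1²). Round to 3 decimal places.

-0.537

φ_{22} = (r_2 − r_1²) / (1 − r_1²)
r_1² = (0.384)² = 0.147456
Numerator = -0.31 − 0.1475 = -0.4575; denominator = 1 − 0.1475 = 0.8525
φ_{22} = -0.4575 / 0.8525 = -0.537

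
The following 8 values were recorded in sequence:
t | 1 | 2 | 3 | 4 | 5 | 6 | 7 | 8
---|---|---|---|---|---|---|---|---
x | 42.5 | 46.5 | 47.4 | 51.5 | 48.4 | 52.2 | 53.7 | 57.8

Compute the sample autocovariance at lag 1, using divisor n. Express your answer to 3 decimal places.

7.816

Mean x̄ = (42.5 + 46.5 + 47.4 + 51.5 + 48.4 + 52.2 + 53.7 + 57.8)/8 = 50.0000
Deviations: -7.5000, -3.5000, -2.6000, 1.5000, -1.6000, 2.2000, 3.7000, 7.8000
Σ_{t=1}^{7}(x_t−x̄)(x_{t+1}−x̄) = 62.5300
γ_1 = 62.5300 / 8 = 7.816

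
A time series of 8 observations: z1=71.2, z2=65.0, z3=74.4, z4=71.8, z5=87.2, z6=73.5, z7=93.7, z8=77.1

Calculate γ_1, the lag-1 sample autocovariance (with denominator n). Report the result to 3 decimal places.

Mean z̄ = (71.2 + 65.0 + 74.4 + 71.8 + 87.2 + 73.5 + 93.7 + 77.1)/8 = 76.7375
Deviations: -5.5375, -11.7375, -2.3375, -4.9375, 10.4625, -3.2375, 16.9625, 0.3625
Σ_{t=1}^{7}(z_t−z̄)(z_{t+1}−z̄) = -30.3239
γ_1 = -30.3239 / 8 = -3.790

-3.790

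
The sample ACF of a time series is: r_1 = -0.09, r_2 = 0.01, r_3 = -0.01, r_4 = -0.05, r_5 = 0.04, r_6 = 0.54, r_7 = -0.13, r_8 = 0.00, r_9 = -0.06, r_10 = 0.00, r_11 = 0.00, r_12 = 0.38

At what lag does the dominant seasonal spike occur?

6

The largest autocorrelation is r_6 = 0.54, with a weaker echo at lag 12 (0.38); the remaining lags stay at or below 0.04.
The dominant spike at lag 6 indicates a seasonal period of 6.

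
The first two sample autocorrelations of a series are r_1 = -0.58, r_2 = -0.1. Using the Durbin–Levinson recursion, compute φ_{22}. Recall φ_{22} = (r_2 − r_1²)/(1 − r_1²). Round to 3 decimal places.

φ_{22} = (r_2 − r_1²) / (1 − r_1²)
r_1² = (-0.58)² = 0.3364
Numerator = -0.1 − 0.3364 = -0.4364; denominator = 1 − 0.3364 = 0.6636
φ_{22} = -0.4364 / 0.6636 = -0.658

-0.658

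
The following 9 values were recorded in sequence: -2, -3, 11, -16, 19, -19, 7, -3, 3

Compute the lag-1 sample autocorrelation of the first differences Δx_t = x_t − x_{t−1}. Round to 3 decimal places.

-0.903

First differences Δx: -1, 14, -27, 35, -38, 26, -10, 6
Mean of differences = 0.6250
Numerator Σ(Δx_t−Δx̄)(Δx_{t+1}−Δx̄) = -3975.3906
Denominator Σ(Δx_t−Δx̄)² = 4403.8750
r_1(Δx) = -3975.3906 / 4403.8750 = -0.903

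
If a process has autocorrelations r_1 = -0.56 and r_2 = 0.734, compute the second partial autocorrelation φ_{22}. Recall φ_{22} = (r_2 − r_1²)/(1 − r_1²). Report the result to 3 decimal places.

0.612

φ_{22} = (r_2 − r_1²) / (1 − r_1²)
r_1² = (-0.56)² = 0.3136
Numerator = 0.734 − 0.3136 = 0.4204; denominator = 1 − 0.3136 = 0.6864
φ_{22} = 0.4204 / 0.6864 = 0.612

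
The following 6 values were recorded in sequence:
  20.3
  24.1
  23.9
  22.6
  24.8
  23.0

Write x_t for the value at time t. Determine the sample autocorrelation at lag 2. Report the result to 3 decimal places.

Mean x̄ = (20.3 + 24.1 + 23.9 + 22.6 + 24.8 + 23.0)/6 = 23.1167
Deviations from mean: -2.8167, 0.9833, 0.7833, -0.5167, 1.6833, -0.1167
Σ(x_t−x̄)(x_{t+2}−x̄) = (-2.2064) + (-0.5081) + (1.3186) + (0.0603) = -1.3356
Denominator Σ(x_t−x̄)² = 12.6283
r_2 = -1.3356 / 12.6283 = -0.106

-0.106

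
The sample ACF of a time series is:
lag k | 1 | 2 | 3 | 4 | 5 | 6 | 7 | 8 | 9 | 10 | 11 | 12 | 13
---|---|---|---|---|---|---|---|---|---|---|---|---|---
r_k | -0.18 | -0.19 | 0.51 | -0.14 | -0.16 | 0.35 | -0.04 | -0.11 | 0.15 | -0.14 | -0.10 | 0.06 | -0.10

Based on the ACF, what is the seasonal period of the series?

3

The largest autocorrelation is r_3 = 0.51, with weaker echoes at lags 6 (0.35) and 9 (0.15); the remaining lags stay at or below 0.06.
The dominant spike at lag 3 indicates a seasonal period of 3.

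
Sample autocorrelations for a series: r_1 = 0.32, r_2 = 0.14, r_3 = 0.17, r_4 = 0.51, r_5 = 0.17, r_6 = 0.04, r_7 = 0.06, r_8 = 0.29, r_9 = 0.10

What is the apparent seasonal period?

4

The largest autocorrelation is r_4 = 0.51; the remaining lags stay at or below 0.32. The elevated value at lag 1 (0.32), dropping to 0.14 at lag 2, reflects decaying short-term dependence rather than seasonality.
The dominant spike at lag 4 indicates a seasonal period of 4.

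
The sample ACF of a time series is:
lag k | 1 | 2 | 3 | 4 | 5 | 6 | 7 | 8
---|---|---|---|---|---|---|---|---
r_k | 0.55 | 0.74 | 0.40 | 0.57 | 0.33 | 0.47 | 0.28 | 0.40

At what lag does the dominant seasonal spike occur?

The largest autocorrelation is r_2 = 0.74, with a weaker echo at lag 4 (0.57); the remaining lags stay at or below 0.55.
The dominant spike at lag 2 indicates a seasonal period of 2.

2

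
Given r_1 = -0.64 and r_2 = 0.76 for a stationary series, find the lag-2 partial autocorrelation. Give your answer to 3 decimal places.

0.593

φ_{22} = (r_2 − r_1²) / (1 − r_1²)
r_1² = (-0.64)² = 0.4096
Numerator = 0.76 − 0.4096 = 0.3504; denominator = 1 − 0.4096 = 0.5904
φ_{22} = 0.3504 / 0.5904 = 0.593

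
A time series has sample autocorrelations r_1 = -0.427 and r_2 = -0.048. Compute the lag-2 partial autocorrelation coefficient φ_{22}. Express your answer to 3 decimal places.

-0.282

φ_{22} = (r_2 − r_1²) / (1 − r_1²)
r_1² = (-0.427)² = 0.182329
Numerator = -0.048 − 0.1823 = -0.2303; denominator = 1 − 0.1823 = 0.8177
φ_{22} = -0.2303 / 0.8177 = -0.282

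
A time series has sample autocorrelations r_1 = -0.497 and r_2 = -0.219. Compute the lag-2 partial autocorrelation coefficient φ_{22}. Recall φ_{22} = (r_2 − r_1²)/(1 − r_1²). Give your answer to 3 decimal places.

φ_{22} = (r_2 − r_1²) / (1 − r_1²)
r_1² = (-0.497)² = 0.247009
Numerator = -0.219 − 0.2470 = -0.4660; denominator = 1 − 0.2470 = 0.7530
φ_{22} = -0.4660 / 0.7530 = -0.619

-0.619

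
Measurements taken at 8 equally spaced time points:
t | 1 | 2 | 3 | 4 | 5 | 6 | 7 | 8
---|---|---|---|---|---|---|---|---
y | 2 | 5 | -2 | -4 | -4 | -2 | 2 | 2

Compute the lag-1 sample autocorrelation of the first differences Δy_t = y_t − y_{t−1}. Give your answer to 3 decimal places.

First differences Δy: 3, -7, -2, 0, 2, 4, 0
Mean of differences = 0.0000
Numerator Σ(Δy_t−Δȳ)(Δy_{t+1}−Δȳ) = 1.0000
Denominator Σ(Δy_t−Δȳ)² = 82.0000
r_1(Δy) = 1.0000 / 82.0000 = 0.012

0.012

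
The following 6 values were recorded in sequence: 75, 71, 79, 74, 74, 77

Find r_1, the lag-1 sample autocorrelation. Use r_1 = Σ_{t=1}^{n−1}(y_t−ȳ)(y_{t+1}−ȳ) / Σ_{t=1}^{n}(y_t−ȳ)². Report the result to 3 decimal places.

-0.553

Mean ȳ = (75 + 71 + 79 + 74 + 74 + 77)/6 = 75.0000
Σ(y_t−ȳ)(y_{t+1}−ȳ) = (0.0000) + (-16.0000) + (-4.0000) + (1.0000) + (-2.0000) = -21.0000
Denominator Σ(y_t−ȳ)² = 38.0000
r_1 = -21.0000 / 38.0000 = -0.553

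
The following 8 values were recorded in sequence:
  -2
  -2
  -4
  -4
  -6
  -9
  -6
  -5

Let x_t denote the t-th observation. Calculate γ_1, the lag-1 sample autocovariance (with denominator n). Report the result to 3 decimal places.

2.523

Mean x̄ = (-2 − 2 − 4 − 4 − 6 − 9 − 6 − 5)/8 = -4.7500
Σ_{t=1}^{7}(x_t−x̄)(x_{t+1}−x̄) = 20.1875
γ_1 = 20.1875 / 8 = 2.523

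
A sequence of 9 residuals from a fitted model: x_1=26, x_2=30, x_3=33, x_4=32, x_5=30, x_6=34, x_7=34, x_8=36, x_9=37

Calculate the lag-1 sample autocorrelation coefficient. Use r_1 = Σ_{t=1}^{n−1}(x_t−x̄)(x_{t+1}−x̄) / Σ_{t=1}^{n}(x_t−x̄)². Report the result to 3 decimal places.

0.386

Mean x̄ = (26 + 30 + 33 + 32 + 30 + 34 + 34 + 36 + 37)/9 = 32.4444
Numerator Σ_{t=1}^{8}(x_t−x̄)(x_{t+1}−x̄) = 35.5802
Denominator Σ(x_t−x̄)² = 92.2222
r_1 = 35.5802 / 92.2222 = 0.386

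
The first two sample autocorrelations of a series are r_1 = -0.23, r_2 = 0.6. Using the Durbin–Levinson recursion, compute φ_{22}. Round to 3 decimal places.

0.578

φ_{22} = (r_2 − r_1²) / (1 − r_1²)
r_1² = (-0.23)² = 0.0529
Numerator = 0.6 − 0.0529 = 0.5471; denominator = 1 − 0.0529 = 0.9471
φ_{22} = 0.5471 / 0.9471 = 0.578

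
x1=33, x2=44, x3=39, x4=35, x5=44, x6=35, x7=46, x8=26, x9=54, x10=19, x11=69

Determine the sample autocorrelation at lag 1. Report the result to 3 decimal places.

-0.692

Mean x̄ = (33 + 44 + 39 + 35 + 44 + 35 + 46 + 26 + 54 + 19 + 69)/11 = 40.3636
Numerator Σ_{t=1}^{10}(x_t−x̄)(x_{t+1}−x̄) = -1273.5868
Denominator Σ(x_t−x̄)² = 1840.5455
r_1 = -1273.5868 / 1840.5455 = -0.692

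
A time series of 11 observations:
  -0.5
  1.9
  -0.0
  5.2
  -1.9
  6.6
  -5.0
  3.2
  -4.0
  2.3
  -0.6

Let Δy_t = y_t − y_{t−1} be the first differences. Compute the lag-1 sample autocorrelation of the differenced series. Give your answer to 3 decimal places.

-0.929

First differences Δy: 2.4, -1.9, 5.2, -7.1, 8.5, -11.6, 8.2, -7.2, 6.3, -2.9
Mean of differences = -0.0100
Numerator Σ(Δy_t−Δȳ)(Δy_{t+1}−Δȳ) = -428.0961
Denominator Σ(Δy_t−Δȳ)² = 460.8090
r_1(Δy) = -428.0961 / 460.8090 = -0.929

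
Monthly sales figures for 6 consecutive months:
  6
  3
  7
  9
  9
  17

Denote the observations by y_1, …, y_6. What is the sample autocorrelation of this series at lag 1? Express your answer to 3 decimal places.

0.231

Mean ȳ = (6 + 3 + 7 + 9 + 9 + 17)/6 = 8.5000
Σ(y_t−ȳ)(y_{t+1}−ȳ) = (13.7500) + (8.2500) + (-0.7500) + (0.2500) + (4.2500) = 25.7500
Denominator Σ(y_t−ȳ)² = 111.5000
r_1 = 25.7500 / 111.5000 = 0.231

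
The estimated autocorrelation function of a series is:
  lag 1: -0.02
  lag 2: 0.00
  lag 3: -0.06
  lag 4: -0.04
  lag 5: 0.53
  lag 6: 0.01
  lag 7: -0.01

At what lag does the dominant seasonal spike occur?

The largest autocorrelation is r_5 = 0.53; the remaining lags stay at or below 0.01.
The dominant spike at lag 5 indicates a seasonal period of 5.

5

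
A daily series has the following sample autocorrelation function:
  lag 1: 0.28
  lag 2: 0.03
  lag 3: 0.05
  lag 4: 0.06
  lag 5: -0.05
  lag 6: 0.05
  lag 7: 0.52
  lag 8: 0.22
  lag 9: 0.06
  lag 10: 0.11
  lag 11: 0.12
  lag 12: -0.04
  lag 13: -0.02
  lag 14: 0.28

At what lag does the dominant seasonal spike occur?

7

The largest autocorrelation is r_7 = 0.52; the remaining lags stay at or below 0.28. The elevated value at lag 1 (0.28), dropping to 0.03 at lag 2, reflects decaying short-term dependence rather than seasonality.
The dominant spike at lag 7 indicates a seasonal period of 7.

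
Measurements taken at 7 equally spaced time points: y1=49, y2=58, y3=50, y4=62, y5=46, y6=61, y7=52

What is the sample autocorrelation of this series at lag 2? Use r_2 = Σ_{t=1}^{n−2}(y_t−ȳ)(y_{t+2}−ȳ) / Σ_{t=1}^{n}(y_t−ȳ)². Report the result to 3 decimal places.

Mean ȳ = (49 + 58 + 50 + 62 + 46 + 61 + 52)/7 = 54.0000
Deviations from mean: -5.0000, 4.0000, -4.0000, 8.0000, -8.0000, 7.0000, -2.0000
Σ(y_t−ȳ)(y_{t+2}−ȳ) = (20.0000) + (32.0000) + (32.0000) + (56.0000) + (16.0000) = 156.0000
Denominator Σ(y_t−ȳ)² = 238.0000
r_2 = 156.0000 / 238.0000 = 0.655

0.655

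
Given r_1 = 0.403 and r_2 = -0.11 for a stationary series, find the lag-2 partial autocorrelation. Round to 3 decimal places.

φ_{22} = (r_2 − r_1²) / (1 − r_1²)
r_1² = (0.403)² = 0.162409
Numerator = -0.11 − 0.1624 = -0.2724; denominator = 1 − 0.1624 = 0.8376
φ_{22} = -0.2724 / 0.8376 = -0.325

-0.325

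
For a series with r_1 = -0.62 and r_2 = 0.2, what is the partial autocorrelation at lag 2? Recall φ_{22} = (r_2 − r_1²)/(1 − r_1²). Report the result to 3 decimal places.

φ_{22} = (r_2 − r_1²) / (1 − r_1²)
r_1² = (-0.62)² = 0.3844
Numerator = 0.2 − 0.3844 = -0.1844; denominator = 1 − 0.3844 = 0.6156
φ_{22} = -0.1844 / 0.6156 = -0.300

-0.300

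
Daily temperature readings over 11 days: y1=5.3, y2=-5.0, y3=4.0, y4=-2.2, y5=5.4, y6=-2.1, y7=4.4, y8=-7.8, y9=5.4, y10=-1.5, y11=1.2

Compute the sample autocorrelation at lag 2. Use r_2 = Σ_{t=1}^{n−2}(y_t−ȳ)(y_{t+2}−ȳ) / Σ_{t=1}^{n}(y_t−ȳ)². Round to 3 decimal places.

0.625

Mean ȳ = (5.3 − 5.0 + 4.0 − 2.2 + 5.4 − 2.1 + 4.4 − 7.8 + 5.4 − 1.5 + 1.2)/11 = 0.6455
Numerator Σ_{t=1}^{9}(y_t−ȳ)(y_{t+2}−ȳ) = 135.0840
Denominator Σ(y_t−ȳ)² = 215.9673
r_2 = 135.0840 / 215.9673 = 0.625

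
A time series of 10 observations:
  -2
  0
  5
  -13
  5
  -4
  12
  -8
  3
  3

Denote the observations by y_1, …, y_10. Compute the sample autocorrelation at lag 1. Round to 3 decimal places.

-0.665

Mean ȳ = (-2 + 0 + 5 − 13 + 5 − 4 + 12 − 8 + 3 + 3)/10 = 0.1000
Numerator Σ_{t=1}^{9}(y_t−ȳ)(y_{t+1}−ȳ) = -309.0100
Denominator Σ(y_t−ȳ)² = 464.9000
r_1 = -309.0100 / 464.9000 = -0.665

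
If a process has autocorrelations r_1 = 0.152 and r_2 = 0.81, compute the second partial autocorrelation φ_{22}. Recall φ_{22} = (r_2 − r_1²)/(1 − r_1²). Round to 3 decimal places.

φ_{22} = (r_2 − r_1²) / (1 − r_1²)
r_1² = (0.152)² = 0.023104
Numerator = 0.81 − 0.0231 = 0.7869; denominator = 1 − 0.0231 = 0.9769
φ_{22} = 0.7869 / 0.9769 = 0.806

0.806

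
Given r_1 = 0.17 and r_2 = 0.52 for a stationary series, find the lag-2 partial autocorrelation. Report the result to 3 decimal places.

0.506

φ_{22} = (r_2 − r_1²) / (1 − r_1²)
r_1² = (0.17)² = 0.0289
Numerator = 0.52 − 0.0289 = 0.4911; denominator = 1 − 0.0289 = 0.9711
φ_{22} = 0.4911 / 0.9711 = 0.506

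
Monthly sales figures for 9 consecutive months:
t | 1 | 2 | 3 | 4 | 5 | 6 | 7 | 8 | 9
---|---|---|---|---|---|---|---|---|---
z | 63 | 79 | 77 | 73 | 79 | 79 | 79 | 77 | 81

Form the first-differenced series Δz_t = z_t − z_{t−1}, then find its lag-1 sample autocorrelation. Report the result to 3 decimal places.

First differences Δz: 16, -2, -4, 6, 0, 0, -2, 4
Mean of differences = 2.2500
Numerator Σ(Δz_t−Δz̄)(Δz_{t+1}−Δz̄) = -56.5625
Denominator Σ(Δz_t−Δz̄)² = 291.5000
r_1(Δz) = -56.5625 / 291.5000 = -0.194

-0.194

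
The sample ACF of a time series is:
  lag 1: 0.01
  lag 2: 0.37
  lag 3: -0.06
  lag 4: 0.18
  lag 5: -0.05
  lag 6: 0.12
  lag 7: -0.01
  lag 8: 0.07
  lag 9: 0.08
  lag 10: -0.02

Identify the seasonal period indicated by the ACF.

2

The largest autocorrelation is r_2 = 0.37, with a weaker echo at lag 4 (0.18); the remaining lags stay at or below 0.12.
The dominant spike at lag 2 indicates a seasonal period of 2.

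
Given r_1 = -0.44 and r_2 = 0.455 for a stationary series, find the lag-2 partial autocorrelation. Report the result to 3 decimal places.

0.324

φ_{22} = (r_2 − r_1²) / (1 − r_1²)
r_1² = (-0.44)² = 0.1936
Numerator = 0.455 − 0.1936 = 0.2614; denominator = 1 − 0.1936 = 0.8064
φ_{22} = 0.2614 / 0.8064 = 0.324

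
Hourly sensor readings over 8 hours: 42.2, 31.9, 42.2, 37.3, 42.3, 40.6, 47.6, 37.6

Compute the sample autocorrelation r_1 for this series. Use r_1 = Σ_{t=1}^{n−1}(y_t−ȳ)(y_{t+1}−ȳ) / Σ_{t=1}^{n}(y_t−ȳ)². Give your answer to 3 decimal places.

Mean ȳ = (42.2 + 31.9 + 42.2 + 37.3 + 42.3 + 40.6 + 47.6 + 37.6)/8 = 40.2125
Σ(y_t−ȳ)(y_{t+1}−ȳ) = (-16.5211) + (-16.5211) + (-5.7886) + (-6.0798) + (0.8089) + (2.8627) + (-19.2998) = -60.5389
Denominator Σ(y_t−ȳ)² = 151.3888
r_1 = -60.5389 / 151.3888 = -0.400

-0.400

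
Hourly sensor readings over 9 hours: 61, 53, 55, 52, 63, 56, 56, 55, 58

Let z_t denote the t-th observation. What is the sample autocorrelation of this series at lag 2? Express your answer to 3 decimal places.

-0.017

Mean z̄ = (61 + 53 + 55 + 52 + 63 + 56 + 56 + 55 + 58)/9 = 56.5556
Σ(z_t−z̄)(z_{t+2}−z̄) = (-6.9136) + (16.1975) + (-10.0247) + (2.5309) + (-3.5802) + (0.8642) + (-0.8025) = -1.7284
Denominator Σ(z_t−z̄)² = 102.2222
r_2 = -1.7284 / 102.2222 = -0.017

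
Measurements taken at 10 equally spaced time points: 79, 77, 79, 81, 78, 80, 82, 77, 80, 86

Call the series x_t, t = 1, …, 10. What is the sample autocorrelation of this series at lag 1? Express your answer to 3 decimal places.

Mean x̄ = (79 + 77 + 79 + 81 + 78 + 80 + 82 + 77 + 80 + 86)/10 = 79.9000
Numerator Σ_{t=1}^{9}(x_t−x̄)(x_{t+1}−x̄) = -3.6100
Denominator Σ(x_t−x̄)² = 64.9000
r_1 = -3.6100 / 64.9000 = -0.056

-0.056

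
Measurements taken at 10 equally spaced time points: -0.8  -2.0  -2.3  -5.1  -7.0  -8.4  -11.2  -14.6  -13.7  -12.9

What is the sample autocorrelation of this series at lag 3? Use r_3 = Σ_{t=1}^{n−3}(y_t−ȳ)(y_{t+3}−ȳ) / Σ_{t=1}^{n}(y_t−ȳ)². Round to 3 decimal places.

Mean ȳ = (-0.8 − 2.0 − 2.3 − 5.1 − 7.0 − 8.4 − 11.2 − 14.6 − 13.7 − 12.9)/10 = -7.8000
Σ(y_t−ȳ)(y_{t+3}−ȳ) = (18.9000) + (4.6400) + (-3.3000) + (-9.1800) + (-5.4400) + (3.5400) + (17.3400) = 26.5000
Denominator Σ(y_t−ȳ)² = 239.8000
r_3 = 26.5000 / 239.8000 = 0.111

0.111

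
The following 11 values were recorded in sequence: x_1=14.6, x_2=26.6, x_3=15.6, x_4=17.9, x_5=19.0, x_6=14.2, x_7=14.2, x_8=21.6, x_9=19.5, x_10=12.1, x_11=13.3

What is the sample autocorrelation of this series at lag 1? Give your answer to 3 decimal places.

Mean x̄ = (14.6 + 26.6 + 15.6 + 17.9 + 19.0 + 14.2 + 14.2 + 21.6 + 19.5 + 12.1 + 13.3)/11 = 17.1455
Numerator Σ_{t=1}^{10}(x_t−x̄)(x_{t+1}−x̄) = -30.3412
Denominator Σ(x_t−x̄)² = 185.2473
r_1 = -30.3412 / 185.2473 = -0.164

-0.164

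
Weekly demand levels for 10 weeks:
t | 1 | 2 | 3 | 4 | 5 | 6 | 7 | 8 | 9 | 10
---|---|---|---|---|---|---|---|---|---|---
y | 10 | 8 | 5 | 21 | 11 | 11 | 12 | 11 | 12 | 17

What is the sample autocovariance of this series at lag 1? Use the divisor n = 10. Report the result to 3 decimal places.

-3.604

Mean ȳ = (10 + 8 + 5 + 21 + 11 + 11 + 12 + 11 + 12 + 17)/10 = 11.8000
Σ_{t=1}^{9}(y_t−ȳ)(y_{t+1}−ȳ) = -36.0400
γ_1 = -36.0400 / 10 = -3.604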